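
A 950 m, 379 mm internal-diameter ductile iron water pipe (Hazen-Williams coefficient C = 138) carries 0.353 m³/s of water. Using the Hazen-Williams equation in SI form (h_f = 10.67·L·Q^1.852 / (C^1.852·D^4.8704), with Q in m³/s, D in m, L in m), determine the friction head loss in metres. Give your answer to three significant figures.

h_f ≈ 18.1 m

h_f = 10.67·950·0.353^1.852 / (138^1.852·0.379^4.8704) = 18.09 m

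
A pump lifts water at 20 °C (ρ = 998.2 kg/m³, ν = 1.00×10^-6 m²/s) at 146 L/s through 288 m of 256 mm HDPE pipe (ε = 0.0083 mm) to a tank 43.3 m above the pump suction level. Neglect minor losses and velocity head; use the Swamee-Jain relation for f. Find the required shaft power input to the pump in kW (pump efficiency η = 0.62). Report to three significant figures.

V = 4Q/(πD²) = 2.837 m/s; Re = 7.26×10^5; ε/D = 3.24×10^-5; f = 0.01288
h_f = f(L/D)V²/2g = 5.940 m
Total head H = z + h_f = 43.3 + 5.940 = 49.24 m
P_hyd = ρgQH = 998.2·9.81·0.146·49.24 = 70.40 kW
P_shaft = P_hyd/η = 70.40/0.62 = 113.5 kW

P_shaft ≈ 114 kW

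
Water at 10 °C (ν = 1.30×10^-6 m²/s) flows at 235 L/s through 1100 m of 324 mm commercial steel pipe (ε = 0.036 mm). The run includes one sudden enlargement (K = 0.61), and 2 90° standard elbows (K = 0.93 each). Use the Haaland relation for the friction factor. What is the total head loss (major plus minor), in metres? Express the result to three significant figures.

H_L ≈ 20.5 m

V = 4Q/(πD²) = 2.850 m/s; V²/2g = 0.4141 m
Re = 7.10×10^5, ε/D = 1.11×10^-4 → f = 0.01388 (Haaland)
Major: h_f = f(L/D)·V²/2g = 0.01388·3395·0.4141 = 19.52 m
Minor: ΣK = 2.47; h_m = ΣK·V²/2g = 1.023 m
Total H_L = 19.52 + 1.023 = 20.54 m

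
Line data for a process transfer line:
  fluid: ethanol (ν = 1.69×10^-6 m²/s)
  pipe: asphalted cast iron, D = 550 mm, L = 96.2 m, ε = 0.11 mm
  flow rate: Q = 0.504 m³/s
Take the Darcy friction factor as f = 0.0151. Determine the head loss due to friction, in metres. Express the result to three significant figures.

h_f ≈ 0.606 m

V = 4Q/(πD²) = 4·0.504/(π·0.550²) = 2.121 m/s
h_f = f(L/D)V²/(2g) = 0.01510·(96.2/0.550)·2.121²/(2·9.81) = 0.6058 m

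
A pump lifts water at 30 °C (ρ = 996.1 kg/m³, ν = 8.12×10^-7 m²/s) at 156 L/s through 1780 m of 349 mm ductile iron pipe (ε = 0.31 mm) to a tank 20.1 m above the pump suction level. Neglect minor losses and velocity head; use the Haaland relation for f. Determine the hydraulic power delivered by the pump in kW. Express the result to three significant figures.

P_hyd ≈ 51.2 kW

V = 4Q/(πD²) = 1.631 m/s; Re = 7.01×10^5; ε/D = 8.88×10^-4; f = 0.01953
h_f = f(L/D)V²/2g = 13.50 m
Total head H = z + h_f = 20.1 + 13.50 = 33.60 m
P_hyd = ρgQH = 996.1·9.81·0.156·33.60 = 51.22 kW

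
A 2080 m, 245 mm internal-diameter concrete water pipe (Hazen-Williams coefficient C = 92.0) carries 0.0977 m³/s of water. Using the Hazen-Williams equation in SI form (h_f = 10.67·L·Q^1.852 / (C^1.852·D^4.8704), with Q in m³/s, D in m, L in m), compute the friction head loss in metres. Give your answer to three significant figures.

h_f = 10.67·2080·0.0977^1.852 / (92.0^1.852·0.245^4.8704) = 65.10 m

h_f ≈ 65.1 m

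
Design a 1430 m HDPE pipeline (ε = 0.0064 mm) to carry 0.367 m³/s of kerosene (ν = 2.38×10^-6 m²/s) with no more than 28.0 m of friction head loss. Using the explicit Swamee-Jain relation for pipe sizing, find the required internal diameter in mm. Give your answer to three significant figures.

Swamee-Jain (Type III): D = 0.66·[ε^1.25·(LQ²/(gh_f))^4.75 + ν·Q^9.4·(L/(gh_f))^5.2]^0.04
LQ²/(gh_f) = 0.7012; L/(gh_f) = 5.206
Term 1 = ε^1.25·(…)^4.75 = 5.96×10^-8; Term 2 = ν·Q^9.4·(…)^5.2 = 1.02×10^-6
D = 0.66·(5.96×10^-8 + 1.02×10^-6)^0.04 = 0.3810 m = 381 mm
Check: V = 3.22 m/s, Re = 5.15×10^5, f = 0.01329, h_f = 26.3 m ≈ 28.0 m ✓

D ≈ 381 mm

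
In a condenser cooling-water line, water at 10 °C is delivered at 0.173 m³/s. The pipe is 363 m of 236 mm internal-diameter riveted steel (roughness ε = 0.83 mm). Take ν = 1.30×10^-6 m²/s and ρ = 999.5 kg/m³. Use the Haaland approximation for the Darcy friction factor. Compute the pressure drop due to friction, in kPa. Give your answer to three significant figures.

Δp ≈ 332 kPa

V = 4Q/(πD²) = 4·0.173/(π·0.236²) = 3.955 m/s
Re = VD/ν = 3.955·0.236/1.30×10^-6 = 7.18×10^5 → turbulent
ε/D = 0.83/236 = 0.00352
Haaland: f = 0.02758
h_f = f(L/D)V²/(2g) = 0.02758·(363/0.236)·3.955²/(2·9.81) = 33.82 m
Δp = ρg·h_f = 999.5·9.81·33.82 = 331.6 kPa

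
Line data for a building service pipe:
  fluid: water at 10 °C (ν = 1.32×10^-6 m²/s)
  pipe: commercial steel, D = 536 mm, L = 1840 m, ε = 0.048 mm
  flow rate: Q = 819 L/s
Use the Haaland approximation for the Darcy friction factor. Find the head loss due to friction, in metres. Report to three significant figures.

h_f ≈ 29.5 m

V = 4Q/(πD²) = 4·0.819/(π·0.536²) = 3.630 m/s
Re = VD/ν = 3.630·0.536/1.32×10^-6 = 1.47×10^6 → turbulent
ε/D = 0.048/536 = 8.96×10^-5
Haaland: f = 0.01278
h_f = f(L/D)V²/(2g) = 0.01278·(1840/0.536)·3.630²/(2·9.81) = 29.47 m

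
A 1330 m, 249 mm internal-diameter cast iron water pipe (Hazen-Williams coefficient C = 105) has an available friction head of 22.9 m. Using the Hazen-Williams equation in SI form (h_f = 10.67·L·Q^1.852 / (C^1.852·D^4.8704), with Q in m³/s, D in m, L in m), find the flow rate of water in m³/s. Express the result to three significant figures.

Q ≈ 0.0843 m³/s

Rearranging: Q = [h_f·C^1.852·D^4.8704 / (10.67·L)]^(1/1.852)
Q = [22.9·105^1.852·0.249^4.8704 / (10.67·1330)]^0.540 = 0.08427 m³/s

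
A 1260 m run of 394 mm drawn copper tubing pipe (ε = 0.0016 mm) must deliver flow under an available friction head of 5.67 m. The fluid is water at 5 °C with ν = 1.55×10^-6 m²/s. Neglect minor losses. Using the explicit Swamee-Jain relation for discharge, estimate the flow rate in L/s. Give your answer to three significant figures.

Swamee-Jain (Type II): Q = -0.965·√(gD⁵h_f/L)·ln[ε/(3.7D) + √(3.17ν²L/(gD³h_f))]
√(gD⁵h_f/L) = √(9.81·0.394⁵·5.67/1260) = 0.02047
ε/(3.7D) = 1.10×10^-6; √(3.17ν²L/(gD³h_f)) = 5.31×10^-5
Q = -0.965·0.02047·ln(5.421×10^-5) = 0.1941 m³/s
Check: V = 1.59 m/s, Re = 4.05×10^5, f = 0.01366, h_f = 5.64 m ≈ 5.67 m ✓

Q ≈ 194 L/s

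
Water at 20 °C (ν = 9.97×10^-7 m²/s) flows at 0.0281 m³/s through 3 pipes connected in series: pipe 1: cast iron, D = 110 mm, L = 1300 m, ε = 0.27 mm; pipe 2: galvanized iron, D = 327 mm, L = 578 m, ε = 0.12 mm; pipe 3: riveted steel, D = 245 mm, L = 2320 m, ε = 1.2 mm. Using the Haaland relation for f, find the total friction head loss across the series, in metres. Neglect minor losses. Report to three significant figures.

Pipe 1: V = 2.957 m/s, Re = 3.26×10^5, ε/D = 0.00245, f = 0.02523, h_1 = f(L/D)V²/2g = 132.8 m
Pipe 2: V = 0.3346 m/s, Re = 1.10×10^5, ε/D = 3.67×10^-4, f = 0.01924, h_2 = f(L/D)V²/2g = 0.1941 m
Pipe 3: V = 0.5961 m/s, Re = 1.46×10^5, ε/D = 0.00490, f = 0.03083, h_3 = f(L/D)V²/2g = 5.287 m
Series → Q common, losses add: H = Σh = 138.3 m

H ≈ 138 m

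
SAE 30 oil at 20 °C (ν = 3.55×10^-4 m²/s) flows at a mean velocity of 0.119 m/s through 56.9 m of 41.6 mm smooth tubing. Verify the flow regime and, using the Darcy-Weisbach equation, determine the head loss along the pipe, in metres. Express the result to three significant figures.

h_f ≈ 4.53 m

Re = VD/ν = 0.119·0.04160/3.55×10^-4 = 13.9 → laminar (Re < 2300)
f = 64/Re = 4.590
h_f = f(L/D)V²/(2g) = 4.590·(56.9/0.04160)·0.119²/(2·9.81) = 4.531 m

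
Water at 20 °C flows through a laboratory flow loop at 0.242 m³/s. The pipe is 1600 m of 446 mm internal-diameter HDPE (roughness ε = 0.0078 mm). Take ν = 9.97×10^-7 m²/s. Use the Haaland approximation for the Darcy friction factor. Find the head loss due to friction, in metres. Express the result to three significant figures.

V = 4Q/(πD²) = 4·0.242/(π·0.446²) = 1.549 m/s
Re = VD/ν = 1.549·0.446/9.97×10^-7 = 6.93×10^5 → turbulent
ε/D = 0.0078/446 = 1.75×10^-5
Haaland: f = 0.01259
h_f = f(L/D)V²/(2g) = 0.01259·(1600/0.446)·1.549²/(2·9.81) = 5.523 m

h_f ≈ 5.52 m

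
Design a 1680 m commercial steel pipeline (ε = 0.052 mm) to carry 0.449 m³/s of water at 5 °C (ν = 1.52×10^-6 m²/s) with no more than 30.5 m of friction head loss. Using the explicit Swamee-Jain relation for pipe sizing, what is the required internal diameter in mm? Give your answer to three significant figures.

Swamee-Jain (Type III): D = 0.66·[ε^1.25·(LQ²/(gh_f))^4.75 + ν·Q^9.4·(L/(gh_f))^5.2]^0.04
LQ²/(gh_f) = 1.132; L/(gh_f) = 5.615
Term 1 = ε^1.25·(…)^4.75 = 7.96×10^-6; Term 2 = ν·Q^9.4·(…)^5.2 = 6.45×10^-6
D = 0.66·(7.96×10^-6 + 6.45×10^-6)^0.04 = 0.4226 m = 423 mm
Check: V = 3.20 m/s, Re = 8.90×10^5, f = 0.01396, h_f = 29.0 m ≈ 30.5 m ✓

D ≈ 423 mm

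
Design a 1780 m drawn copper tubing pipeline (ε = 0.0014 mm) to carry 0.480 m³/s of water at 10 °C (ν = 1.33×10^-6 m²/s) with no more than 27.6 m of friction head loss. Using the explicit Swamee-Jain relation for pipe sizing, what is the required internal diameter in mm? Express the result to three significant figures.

D ≈ 432 mm

Swamee-Jain (Type III): D = 0.66·[ε^1.25·(LQ²/(gh_f))^4.75 + ν·Q^9.4·(L/(gh_f))^5.2]^0.04
LQ²/(gh_f) = 1.515; L/(gh_f) = 6.574
Term 1 = ε^1.25·(…)^4.75 = 3.46×10^-7; Term 2 = ν·Q^9.4·(…)^5.2 = 2.40×10^-5
D = 0.66·(3.46×10^-7 + 2.40×10^-5)^0.04 = 0.4315 m = 432 mm
Check: V = 3.28 m/s, Re = 1.06×10^6, f = 0.01157, h_f = 26.2 m ≈ 27.6 m ✓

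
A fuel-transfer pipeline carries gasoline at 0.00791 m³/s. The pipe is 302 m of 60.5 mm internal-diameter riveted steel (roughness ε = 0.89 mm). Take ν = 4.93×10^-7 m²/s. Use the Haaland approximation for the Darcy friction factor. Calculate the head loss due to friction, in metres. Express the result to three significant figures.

V = 4Q/(πD²) = 4·0.00791/(π·0.0605²) = 2.752 m/s
Re = VD/ν = 2.752·0.0605/4.93×10^-7 = 3.38×10^5 → turbulent
ε/D = 0.89/60.5 = 0.0147
Haaland: f = 0.04360
h_f = f(L/D)V²/(2g) = 0.04360·(302/0.0605)·2.752²/(2·9.81) = 83.99 m

h_f ≈ 84.0 m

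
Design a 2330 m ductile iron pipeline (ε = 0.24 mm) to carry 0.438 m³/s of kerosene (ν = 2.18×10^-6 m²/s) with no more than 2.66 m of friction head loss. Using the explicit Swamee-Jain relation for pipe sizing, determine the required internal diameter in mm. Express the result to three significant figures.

D ≈ 761 mm

Swamee-Jain (Type III): D = 0.66·[ε^1.25·(LQ²/(gh_f))^4.75 + ν·Q^9.4·(L/(gh_f))^5.2]^0.04
LQ²/(gh_f) = 17.13; L/(gh_f) = 89.29
Term 1 = ε^1.25·(…)^4.75 = 21.7; Term 2 = ν·Q^9.4·(…)^5.2 = 13.0
D = 0.66·(21.7 + 13.0)^0.04 = 0.7605 m = 761 mm
Check: V = 0.964 m/s, Re = 3.36×10^5, f = 0.01700, h_f = 2.47 m ≈ 2.66 m ✓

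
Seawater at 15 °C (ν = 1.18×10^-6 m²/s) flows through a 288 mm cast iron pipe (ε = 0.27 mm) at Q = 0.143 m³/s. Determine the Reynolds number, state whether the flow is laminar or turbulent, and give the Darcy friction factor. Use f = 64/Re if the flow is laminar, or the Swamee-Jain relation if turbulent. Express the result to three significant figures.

Re ≈ 5.36×10^5; turbulent; f ≈ 0.0200

V = 4Q/(πD²) = 2.195 m/s
Re = VD/ν = 2.195·0.288/1.18×10^-6 = 5.36×10^5
Re > 4000 → turbulent; ε/D = 9.38×10^-4
Swamee-Jain: f = 0.02003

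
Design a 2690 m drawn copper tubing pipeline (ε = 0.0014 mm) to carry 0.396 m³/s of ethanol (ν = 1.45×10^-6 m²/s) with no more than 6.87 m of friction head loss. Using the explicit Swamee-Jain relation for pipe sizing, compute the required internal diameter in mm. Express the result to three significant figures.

D ≈ 586 mm

Swamee-Jain (Type III): D = 0.66·[ε^1.25·(LQ²/(gh_f))^4.75 + ν·Q^9.4·(L/(gh_f))^5.2]^0.04
LQ²/(gh_f) = 6.259; L/(gh_f) = 39.91
Term 1 = ε^1.25·(…)^4.75 = 2.92×10^-4; Term 2 = ν·Q^9.4·(…)^5.2 = 0.0508
D = 0.66·(2.92×10^-4 + 0.0508)^0.04 = 0.5860 m = 586 mm
Check: V = 1.47 m/s, Re = 5.93×10^5, f = 0.01274, h_f = 6.43 m ≈ 6.87 m ✓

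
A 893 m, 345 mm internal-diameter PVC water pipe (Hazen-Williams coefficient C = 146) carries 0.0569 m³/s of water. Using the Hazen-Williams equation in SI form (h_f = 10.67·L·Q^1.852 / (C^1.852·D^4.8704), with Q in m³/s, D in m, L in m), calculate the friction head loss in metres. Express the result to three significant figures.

h_f = 10.67·893·0.0569^1.852 / (146^1.852·0.345^4.8704) = 0.8243 m

h_f ≈ 0.824 m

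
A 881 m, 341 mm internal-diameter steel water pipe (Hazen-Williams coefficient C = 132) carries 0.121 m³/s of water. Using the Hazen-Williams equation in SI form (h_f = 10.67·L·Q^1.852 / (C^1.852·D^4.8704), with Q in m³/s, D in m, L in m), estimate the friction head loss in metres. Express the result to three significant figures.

h_f ≈ 4.20 m

h_f = 10.67·881·0.121^1.852 / (132^1.852·0.341^4.8704) = 4.196 m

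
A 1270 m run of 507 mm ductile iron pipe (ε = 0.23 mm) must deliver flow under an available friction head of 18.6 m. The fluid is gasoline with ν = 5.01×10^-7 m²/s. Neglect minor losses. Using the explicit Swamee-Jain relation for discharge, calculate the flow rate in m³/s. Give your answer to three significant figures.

Q ≈ 0.599 m³/s

Swamee-Jain (Type II): Q = -0.965·√(gD⁵h_f/L)·ln[ε/(3.7D) + √(3.17ν²L/(gD³h_f))]
√(gD⁵h_f/L) = √(9.81·0.507⁵·18.6/1270) = 0.06938
ε/(3.7D) = 1.23×10^-4; √(3.17ν²L/(gD³h_f)) = 6.52×10^-6
Q = -0.965·0.06938·ln(1.291×10^-4) = 0.5995 m³/s
Check: V = 2.97 m/s, Re = 3.01×10^6, f = 0.01659, h_f = 18.7 m ≈ 18.6 m ✓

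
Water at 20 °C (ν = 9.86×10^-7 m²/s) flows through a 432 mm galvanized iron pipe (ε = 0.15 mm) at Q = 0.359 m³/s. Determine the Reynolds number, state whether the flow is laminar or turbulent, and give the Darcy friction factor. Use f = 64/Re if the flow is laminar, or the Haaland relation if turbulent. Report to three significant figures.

Re ≈ 1.07×10^6; turbulent; f ≈ 0.0160

V = 4Q/(πD²) = 2.449 m/s
Re = VD/ν = 2.449·0.432/9.86×10^-7 = 1.07×10^6
Re > 4000 → turbulent; ε/D = 3.47×10^-4
Haaland: f = 0.01598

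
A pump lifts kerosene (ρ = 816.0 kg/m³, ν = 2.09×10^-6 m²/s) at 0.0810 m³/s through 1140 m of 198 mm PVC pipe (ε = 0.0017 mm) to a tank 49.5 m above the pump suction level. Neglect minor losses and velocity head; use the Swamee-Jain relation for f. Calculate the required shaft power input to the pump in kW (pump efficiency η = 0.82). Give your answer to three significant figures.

P_shaft ≈ 63.2 kW

V = 4Q/(πD²) = 2.631 m/s; Re = 2.49×10^5; ε/D = 8.59×10^-6; f = 0.01498
h_f = f(L/D)V²/2g = 30.42 m
Total head H = z + h_f = 49.5 + 30.42 = 79.92 m
P_hyd = ρgQH = 816.0·9.81·0.0810·79.92 = 51.82 kW
P_shaft = P_hyd/η = 51.82/0.82 = 63.19 kW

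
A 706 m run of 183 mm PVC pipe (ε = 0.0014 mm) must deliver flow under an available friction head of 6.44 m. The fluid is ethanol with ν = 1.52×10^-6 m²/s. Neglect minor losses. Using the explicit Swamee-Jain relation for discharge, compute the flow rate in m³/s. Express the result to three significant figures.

Q ≈ 0.0374 m³/s

Swamee-Jain (Type II): Q = -0.965·√(gD⁵h_f/L)·ln[ε/(3.7D) + √(3.17ν²L/(gD³h_f))]
√(gD⁵h_f/L) = √(9.81·0.183⁵·6.44/706) = 0.004286
ε/(3.7D) = 2.07×10^-6; √(3.17ν²L/(gD³h_f)) = 1.16×10^-4
Q = -0.965·0.004286·ln(1.176×10^-4) = 0.03742 m³/s
Check: V = 1.42 m/s, Re = 1.71×10^5, f = 0.01608, h_f = 6.40 m ≈ 6.44 m ✓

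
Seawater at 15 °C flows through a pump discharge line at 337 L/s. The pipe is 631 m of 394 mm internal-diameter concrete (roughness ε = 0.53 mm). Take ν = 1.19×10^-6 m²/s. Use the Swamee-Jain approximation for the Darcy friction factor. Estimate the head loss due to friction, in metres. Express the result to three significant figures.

V = 4Q/(πD²) = 4·0.337/(π·0.394²) = 2.764 m/s
Re = VD/ν = 2.764·0.394/1.19×10^-6 = 9.15×10^5 → turbulent
ε/D = 0.53/394 = 0.00135
Swamee-Jain: f = 0.02149
h_f = f(L/D)V²/(2g) = 0.02149·(631/0.394)·2.764²/(2·9.81) = 13.40 m

h_f ≈ 13.4 m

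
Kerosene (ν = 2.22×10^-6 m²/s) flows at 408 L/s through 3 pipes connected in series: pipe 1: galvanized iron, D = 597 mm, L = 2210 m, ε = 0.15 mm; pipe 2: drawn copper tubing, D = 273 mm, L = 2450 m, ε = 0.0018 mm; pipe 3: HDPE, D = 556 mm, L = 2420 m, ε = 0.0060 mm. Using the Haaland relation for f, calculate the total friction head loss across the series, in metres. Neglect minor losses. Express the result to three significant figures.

H ≈ 282 m

Pipe 1: V = 1.458 m/s, Re = 3.92×10^5, ε/D = 2.51×10^-4, f = 0.01605, h_1 = f(L/D)V²/2g = 6.435 m
Pipe 2: V = 6.970 m/s, Re = 8.57×10^5, ε/D = 6.59×10^-6, f = 0.01200, h_2 = f(L/D)V²/2g = 266.6 m
Pipe 3: V = 1.680 m/s, Re = 4.21×10^5, ε/D = 1.08×10^-5, f = 0.01358, h_3 = f(L/D)V²/2g = 8.510 m
Series → Q common, losses add: H = Σh = 281.5 m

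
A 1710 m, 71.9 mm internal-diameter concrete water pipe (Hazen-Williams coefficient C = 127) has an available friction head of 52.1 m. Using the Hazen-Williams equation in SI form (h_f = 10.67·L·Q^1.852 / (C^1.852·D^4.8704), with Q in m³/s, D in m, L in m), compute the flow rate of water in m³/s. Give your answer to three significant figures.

Q ≈ 0.00529 m³/s

Rearranging: Q = [h_f·C^1.852·D^4.8704 / (10.67·L)]^(1/1.852)
Q = [52.1·127^1.852·0.0719^4.8704 / (10.67·1710)]^0.540 = 0.005289 m³/s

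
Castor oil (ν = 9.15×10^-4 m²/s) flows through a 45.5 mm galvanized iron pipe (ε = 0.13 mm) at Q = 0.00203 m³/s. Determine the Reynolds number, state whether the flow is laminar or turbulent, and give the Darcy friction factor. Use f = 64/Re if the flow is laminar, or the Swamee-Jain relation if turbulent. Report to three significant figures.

Re ≈ 62.1; laminar; f = 64/Re ≈ 1.03

V = 4Q/(πD²) = 1.248 m/s
Re = VD/ν = 1.248·0.0455/9.15×10^-4 = 62.1
Re < 2300 → laminar → f = 64/Re = 1.031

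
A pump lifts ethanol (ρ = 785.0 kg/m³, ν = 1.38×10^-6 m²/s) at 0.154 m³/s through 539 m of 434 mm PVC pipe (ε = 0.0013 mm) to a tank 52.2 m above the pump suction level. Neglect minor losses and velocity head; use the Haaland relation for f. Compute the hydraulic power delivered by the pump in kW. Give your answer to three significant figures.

V = 4Q/(πD²) = 1.041 m/s; Re = 3.27×10^5; ε/D = 3.00×10^-6; f = 0.01414
h_f = f(L/D)V²/2g = 0.9697 m
Total head H = z + h_f = 52.2 + 0.9697 = 53.17 m
P_hyd = ρgQH = 785.0·9.81·0.154·53.17 = 63.06 kW

P_hyd ≈ 63.1 kW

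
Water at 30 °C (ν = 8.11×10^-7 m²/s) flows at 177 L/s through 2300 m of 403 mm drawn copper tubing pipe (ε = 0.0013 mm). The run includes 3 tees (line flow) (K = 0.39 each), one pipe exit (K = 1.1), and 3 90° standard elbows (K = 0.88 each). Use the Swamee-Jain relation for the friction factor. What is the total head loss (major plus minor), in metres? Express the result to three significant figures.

V = 4Q/(πD²) = 1.388 m/s; V²/2g = 0.09814 m
Re = 6.90×10^5, ε/D = 3.23×10^-6 → f = 0.01243 (Swamee-Jain)
Major: h_f = f(L/D)·V²/2g = 0.01243·5707·0.09814 = 6.964 m
Minor: ΣK = 4.91; h_m = ΣK·V²/2g = 0.4819 m
Total H_L = 6.964 + 0.4819 = 7.446 m

H_L ≈ 7.45 m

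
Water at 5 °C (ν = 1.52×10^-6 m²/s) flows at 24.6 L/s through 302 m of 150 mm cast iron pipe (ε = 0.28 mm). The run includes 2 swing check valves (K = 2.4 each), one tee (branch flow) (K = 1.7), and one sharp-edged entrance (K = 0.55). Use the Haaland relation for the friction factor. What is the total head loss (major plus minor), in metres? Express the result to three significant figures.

V = 4Q/(πD²) = 1.392 m/s; V²/2g = 0.09877 m
Re = 1.37×10^5, ε/D = 0.00187 → f = 0.02422 (Haaland)
Major: h_f = f(L/D)·V²/2g = 0.02422·2013·0.09877 = 4.815 m
Minor: ΣK = 7.05; h_m = ΣK·V²/2g = 0.6963 m
Total H_L = 4.815 + 0.6963 = 5.512 m

H_L ≈ 5.51 m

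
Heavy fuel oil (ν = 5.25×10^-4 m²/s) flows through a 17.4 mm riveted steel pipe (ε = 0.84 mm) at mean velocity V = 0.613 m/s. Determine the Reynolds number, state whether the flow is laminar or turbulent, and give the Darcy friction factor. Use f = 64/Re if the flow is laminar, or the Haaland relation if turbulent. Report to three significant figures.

Re ≈ 20.3; laminar; f = 64/Re ≈ 3.15

Re = VD/ν = 0.6130·0.0174/5.25×10^-4 = 20.3
Re < 2300 → laminar → f = 64/Re = 3.150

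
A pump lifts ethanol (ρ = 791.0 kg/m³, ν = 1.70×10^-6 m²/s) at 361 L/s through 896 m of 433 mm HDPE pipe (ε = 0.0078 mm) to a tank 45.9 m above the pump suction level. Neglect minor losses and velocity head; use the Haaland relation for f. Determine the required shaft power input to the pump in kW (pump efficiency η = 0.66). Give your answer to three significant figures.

V = 4Q/(πD²) = 2.452 m/s; Re = 6.24×10^5; ε/D = 1.80×10^-5; f = 0.01281
h_f = f(L/D)V²/2g = 8.117 m
Total head H = z + h_f = 45.9 + 8.117 = 54.02 m
P_hyd = ρgQH = 791.0·9.81·0.361·54.02 = 151.3 kW
P_shaft = P_hyd/η = 151.3/0.66 = 229.3 kW

P_shaft ≈ 229 kW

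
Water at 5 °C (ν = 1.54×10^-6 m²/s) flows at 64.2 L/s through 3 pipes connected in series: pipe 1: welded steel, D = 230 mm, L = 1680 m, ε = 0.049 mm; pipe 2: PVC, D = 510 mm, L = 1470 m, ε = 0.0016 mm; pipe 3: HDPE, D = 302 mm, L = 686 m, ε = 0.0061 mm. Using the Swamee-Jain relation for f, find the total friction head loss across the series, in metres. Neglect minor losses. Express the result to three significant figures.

H ≈ 16.8 m

Pipe 1: V = 1.545 m/s, Re = 2.31×10^5, ε/D = 2.13×10^-4, f = 0.01692, h_1 = f(L/D)V²/2g = 15.04 m
Pipe 2: V = 0.3143 m/s, Re = 1.04×10^5, ε/D = 3.14×10^-6, f = 0.01773, h_2 = f(L/D)V²/2g = 0.2573 m
Pipe 3: V = 0.8963 m/s, Re = 1.76×10^5, ε/D = 2.02×10^-5, f = 0.01610, h_3 = f(L/D)V²/2g = 1.497 m
Series → Q common, losses add: H = Σh = 16.79 m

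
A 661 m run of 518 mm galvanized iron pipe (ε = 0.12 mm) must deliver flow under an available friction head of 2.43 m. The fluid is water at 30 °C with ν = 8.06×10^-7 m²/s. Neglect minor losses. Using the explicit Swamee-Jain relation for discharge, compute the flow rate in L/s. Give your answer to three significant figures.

Q ≈ 333 L/s

Swamee-Jain (Type II): Q = -0.965·√(gD⁵h_f/L)·ln[ε/(3.7D) + √(3.17ν²L/(gD³h_f))]
√(gD⁵h_f/L) = √(9.81·0.518⁵·2.43/661) = 0.03667
ε/(3.7D) = 6.26×10^-5; √(3.17ν²L/(gD³h_f)) = 2.03×10^-5
Q = -0.965·0.03667·ln(8.288×10^-5) = 0.3326 m³/s
Check: V = 1.58 m/s, Re = 1.01×10^6, f = 0.01509, h_f = 2.45 m ≈ 2.43 m ✓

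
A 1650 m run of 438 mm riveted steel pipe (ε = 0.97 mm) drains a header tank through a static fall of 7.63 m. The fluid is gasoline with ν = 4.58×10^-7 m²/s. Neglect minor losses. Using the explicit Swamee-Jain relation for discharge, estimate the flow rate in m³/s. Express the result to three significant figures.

Q ≈ 0.193 m³/s

Swamee-Jain (Type II): Q = -0.965·√(gD⁵h_f/L)·ln[ε/(3.7D) + √(3.17ν²L/(gD³h_f))]
√(gD⁵h_f/L) = √(9.81·0.438⁵·7.63/1650) = 0.02704
ε/(3.7D) = 5.99×10^-4; √(3.17ν²L/(gD³h_f)) = 1.32×10^-5
Q = -0.965·0.02704·ln(6.118×10^-4) = 0.1931 m³/s
Check: V = 1.28 m/s, Re = 1.23×10^6, f = 0.02427, h_f = 7.65 m ≈ 7.63 m ✓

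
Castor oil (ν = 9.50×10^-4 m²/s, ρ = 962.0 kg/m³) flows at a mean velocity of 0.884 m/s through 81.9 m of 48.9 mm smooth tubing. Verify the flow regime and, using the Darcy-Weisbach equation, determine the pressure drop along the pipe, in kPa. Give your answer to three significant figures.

Re = VD/ν = 0.884·0.04890/9.50×10^-4 = 45.5 → laminar (Re < 2300)
f = 64/Re = 1.407
h_f = f(L/D)V²/(2g) = 1.407·(81.9/0.04890)·0.884²/(2·9.81) = 93.83 m
Δp = ρg·h_f = 962.0·9.81·93.83 = 885.5 kPa

Δp ≈ 885 kPa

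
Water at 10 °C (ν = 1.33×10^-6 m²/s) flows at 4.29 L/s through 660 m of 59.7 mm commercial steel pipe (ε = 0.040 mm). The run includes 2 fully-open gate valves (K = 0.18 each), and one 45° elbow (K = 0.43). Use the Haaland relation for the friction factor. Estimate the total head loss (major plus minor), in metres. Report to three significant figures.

H_L ≈ 28.9 m

V = 4Q/(πD²) = 1.533 m/s; V²/2g = 0.1197 m
Re = 6.88×10^4, ε/D = 6.70×10^-4 → f = 0.02174 (Haaland)
Major: h_f = f(L/D)·V²/2g = 0.02174·11055·0.1197 = 28.77 m
Minor: ΣK = 0.790; h_m = ΣK·V²/2g = 0.09457 m
Total H_L = 28.77 + 0.09457 = 28.86 m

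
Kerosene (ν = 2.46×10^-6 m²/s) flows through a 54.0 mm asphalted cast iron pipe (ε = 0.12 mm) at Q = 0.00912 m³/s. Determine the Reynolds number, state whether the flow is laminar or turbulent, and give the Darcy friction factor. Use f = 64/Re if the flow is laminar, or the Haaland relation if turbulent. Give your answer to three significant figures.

V = 4Q/(πD²) = 3.982 m/s
Re = VD/ν = 3.982·0.0540/2.46×10^-6 = 8.74×10^4
Re > 4000 → turbulent; ε/D = 0.00222
Haaland: f = 0.02574

Re ≈ 8.74×10^4; turbulent; f ≈ 0.0257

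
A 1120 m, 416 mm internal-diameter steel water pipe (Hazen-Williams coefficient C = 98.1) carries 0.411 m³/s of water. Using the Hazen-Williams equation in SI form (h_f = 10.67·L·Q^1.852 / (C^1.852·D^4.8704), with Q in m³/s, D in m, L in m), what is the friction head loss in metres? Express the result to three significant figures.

h_f ≈ 33.8 m

h_f = 10.67·1120·0.411^1.852 / (98.1^1.852·0.416^4.8704) = 33.79 m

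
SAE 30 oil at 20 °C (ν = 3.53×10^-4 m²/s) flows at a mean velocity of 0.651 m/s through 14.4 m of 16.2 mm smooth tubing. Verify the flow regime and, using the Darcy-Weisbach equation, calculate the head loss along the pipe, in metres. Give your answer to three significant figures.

h_f ≈ 41.1 m

Re = VD/ν = 0.651·0.01620/3.53×10^-4 = 29.9 → laminar (Re < 2300)
f = 64/Re = 2.142
h_f = f(L/D)V²/(2g) = 2.142·(14.4/0.01620)·0.651²/(2·9.81) = 41.13 m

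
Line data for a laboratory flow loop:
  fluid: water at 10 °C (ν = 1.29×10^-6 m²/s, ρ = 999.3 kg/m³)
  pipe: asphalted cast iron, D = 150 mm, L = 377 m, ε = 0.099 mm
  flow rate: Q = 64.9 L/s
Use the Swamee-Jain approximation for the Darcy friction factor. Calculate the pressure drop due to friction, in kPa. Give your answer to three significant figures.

V = 4Q/(πD²) = 4·0.0649/(π·0.150²) = 3.673 m/s
Re = VD/ν = 3.673·0.150/1.29×10^-6 = 4.27×10^5 → turbulent
ε/D = 0.099/150 = 6.60×10^-4
Swamee-Jain: f = 0.01884
h_f = f(L/D)V²/(2g) = 0.01884·(377/0.150)·3.673²/(2·9.81) = 32.55 m
Δp = ρg·h_f = 999.3·9.81·32.55 = 319.1 kPa

Δp ≈ 319 kPa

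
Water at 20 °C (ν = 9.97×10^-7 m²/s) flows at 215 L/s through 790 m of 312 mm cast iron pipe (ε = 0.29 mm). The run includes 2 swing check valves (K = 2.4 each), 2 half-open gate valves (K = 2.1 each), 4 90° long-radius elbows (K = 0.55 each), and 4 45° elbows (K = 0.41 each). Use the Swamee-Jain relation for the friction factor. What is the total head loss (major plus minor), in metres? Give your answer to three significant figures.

V = 4Q/(πD²) = 2.812 m/s; V²/2g = 0.4031 m
Re = 8.80×10^5, ε/D = 9.29×10^-4 → f = 0.01975 (Swamee-Jain)
Major: h_f = f(L/D)·V²/2g = 0.01975·2532·0.4031 = 20.16 m
Minor: ΣK = 12.8; h_m = ΣK·V²/2g = 5.175 m
Total H_L = 20.16 + 5.175 = 25.33 m

H_L ≈ 25.3 m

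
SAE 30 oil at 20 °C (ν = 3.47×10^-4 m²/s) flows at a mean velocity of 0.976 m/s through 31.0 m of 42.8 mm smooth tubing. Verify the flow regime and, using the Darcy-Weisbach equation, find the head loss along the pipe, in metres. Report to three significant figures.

Re = VD/ν = 0.976·0.04280/3.47×10^-4 = 120 → laminar (Re < 2300)
f = 64/Re = 0.5316
h_f = f(L/D)V²/(2g) = 0.5316·(31.0/0.04280)·0.976²/(2·9.81) = 18.70 m

h_f ≈ 18.7 m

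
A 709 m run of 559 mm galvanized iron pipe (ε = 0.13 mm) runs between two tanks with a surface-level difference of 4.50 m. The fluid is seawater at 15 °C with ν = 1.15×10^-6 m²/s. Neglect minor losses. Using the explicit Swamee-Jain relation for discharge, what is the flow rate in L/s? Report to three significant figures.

Swamee-Jain (Type II): Q = -0.965·√(gD⁵h_f/L)·ln[ε/(3.7D) + √(3.17ν²L/(gD³h_f))]
√(gD⁵h_f/L) = √(9.81·0.559⁵·4.50/709) = 0.05830
ε/(3.7D) = 6.29×10^-5; √(3.17ν²L/(gD³h_f)) = 1.96×10^-5
Q = -0.965·0.05830·ln(8.249×10^-5) = 0.5290 m³/s
Check: V = 2.16 m/s, Re = 1.05×10^6, f = 0.01508, h_f = 4.53 m ≈ 4.50 m ✓

Q ≈ 529 L/s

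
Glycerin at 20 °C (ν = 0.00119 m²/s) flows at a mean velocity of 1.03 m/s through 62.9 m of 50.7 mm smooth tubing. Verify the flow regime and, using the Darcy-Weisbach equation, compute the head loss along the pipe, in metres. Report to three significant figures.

h_f ≈ 97.8 m

Re = VD/ν = 1.03·0.05070/0.00119 = 43.9 → laminar (Re < 2300)
f = 64/Re = 1.458
h_f = f(L/D)V²/(2g) = 1.458·(62.9/0.05070)·1.03²/(2·9.81) = 97.84 m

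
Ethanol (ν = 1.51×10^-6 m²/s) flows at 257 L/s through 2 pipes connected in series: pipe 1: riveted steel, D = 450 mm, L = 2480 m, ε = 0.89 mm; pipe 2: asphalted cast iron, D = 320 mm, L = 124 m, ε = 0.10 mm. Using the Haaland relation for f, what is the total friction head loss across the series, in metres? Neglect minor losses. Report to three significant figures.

H ≈ 20.6 m

Pipe 1: V = 1.616 m/s, Re = 4.82×10^5, ε/D = 0.00198, f = 0.02373, h_1 = f(L/D)V²/2g = 17.41 m
Pipe 2: V = 3.196 m/s, Re = 6.77×10^5, ε/D = 3.13×10^-4, f = 0.01598, h_2 = f(L/D)V²/2g = 3.223 m
Series → Q common, losses add: H = Σh = 20.63 m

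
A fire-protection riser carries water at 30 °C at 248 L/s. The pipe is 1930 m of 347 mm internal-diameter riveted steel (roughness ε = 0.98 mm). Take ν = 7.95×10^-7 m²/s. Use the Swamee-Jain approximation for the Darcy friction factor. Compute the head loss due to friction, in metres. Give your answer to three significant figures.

V = 4Q/(πD²) = 4·0.248/(π·0.347²) = 2.622 m/s
Re = VD/ν = 2.622·0.347/7.95×10^-7 = 1.14×10^6 → turbulent
ε/D = 0.98/347 = 0.00282
Swamee-Jain: f = 0.02592
h_f = f(L/D)V²/(2g) = 0.02592·(1930/0.347)·2.622²/(2·9.81) = 50.52 m

h_f ≈ 50.5 m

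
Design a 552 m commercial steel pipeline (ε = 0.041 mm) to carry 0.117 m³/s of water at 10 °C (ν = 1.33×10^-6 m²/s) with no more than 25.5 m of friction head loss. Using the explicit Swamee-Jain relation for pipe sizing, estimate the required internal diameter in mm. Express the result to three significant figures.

D ≈ 209 mm

Swamee-Jain (Type III): D = 0.66·[ε^1.25·(LQ²/(gh_f))^4.75 + ν·Q^9.4·(L/(gh_f))^5.2]^0.04
LQ²/(gh_f) = 0.03021; L/(gh_f) = 2.207
Term 1 = ε^1.25·(…)^4.75 = 1.98×10^-13; Term 2 = ν·Q^9.4·(…)^5.2 = 1.42×10^-13
D = 0.66·(1.98×10^-13 + 1.42×10^-13)^0.04 = 0.2093 m = 209 mm
Check: V = 3.40 m/s, Re = 5.35×10^5, f = 0.01538, h_f = 23.9 m ≈ 25.5 m ✓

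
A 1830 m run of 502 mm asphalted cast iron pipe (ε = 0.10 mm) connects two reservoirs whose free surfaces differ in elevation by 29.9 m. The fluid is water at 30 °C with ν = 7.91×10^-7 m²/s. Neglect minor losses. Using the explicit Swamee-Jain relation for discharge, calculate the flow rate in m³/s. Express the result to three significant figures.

Swamee-Jain (Type II): Q = -0.965·√(gD⁵h_f/L)·ln[ε/(3.7D) + √(3.17ν²L/(gD³h_f))]
√(gD⁵h_f/L) = √(9.81·0.502⁵·29.9/1830) = 0.07148
ε/(3.7D) = 5.38×10^-5; √(3.17ν²L/(gD³h_f)) = 9.89×10^-6
Q = -0.965·0.07148·ln(6.373×10^-5) = 0.6664 m³/s
Check: V = 3.37 m/s, Re = 2.14×10^6, f = 0.01428, h_f = 30.1 m ≈ 29.9 m ✓

Q ≈ 0.666 m³/s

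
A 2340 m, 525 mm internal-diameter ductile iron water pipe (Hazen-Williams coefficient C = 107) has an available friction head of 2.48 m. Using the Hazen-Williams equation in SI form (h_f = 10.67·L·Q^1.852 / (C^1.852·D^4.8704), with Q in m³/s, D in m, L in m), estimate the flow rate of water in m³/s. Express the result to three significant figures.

Rearranging: Q = [h_f·C^1.852·D^4.8704 / (10.67·L)]^(1/1.852)
Q = [2.48·107^1.852·0.525^4.8704 / (10.67·2340)]^0.540 = 0.1355 m³/s

Q ≈ 0.136 m³/s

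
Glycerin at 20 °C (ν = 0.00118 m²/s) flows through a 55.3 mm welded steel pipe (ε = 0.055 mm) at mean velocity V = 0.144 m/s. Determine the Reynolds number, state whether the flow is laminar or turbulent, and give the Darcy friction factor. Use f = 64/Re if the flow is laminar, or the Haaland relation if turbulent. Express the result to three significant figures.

Re ≈ 6.75; laminar; f = 64/Re ≈ 9.48

Re = VD/ν = 0.1440·0.0553/0.00118 = 6.75
Re < 2300 → laminar → f = 64/Re = 9.484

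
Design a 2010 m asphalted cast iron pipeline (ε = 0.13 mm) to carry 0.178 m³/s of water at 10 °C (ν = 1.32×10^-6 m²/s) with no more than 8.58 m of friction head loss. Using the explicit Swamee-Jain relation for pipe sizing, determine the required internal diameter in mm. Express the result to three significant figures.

Swamee-Jain (Type III): D = 0.66·[ε^1.25·(LQ²/(gh_f))^4.75 + ν·Q^9.4·(L/(gh_f))^5.2]^0.04
LQ²/(gh_f) = 0.7566; L/(gh_f) = 23.88
Term 1 = ε^1.25·(…)^4.75 = 3.69×10^-6; Term 2 = ν·Q^9.4·(…)^5.2 = 1.74×10^-6
D = 0.66·(3.69×10^-6 + 1.74×10^-6)^0.04 = 0.4064 m = 406 mm
Check: V = 1.37 m/s, Re = 4.22×10^5, f = 0.01673, h_f = 7.94 m ≈ 8.58 m ✓

D ≈ 406 mm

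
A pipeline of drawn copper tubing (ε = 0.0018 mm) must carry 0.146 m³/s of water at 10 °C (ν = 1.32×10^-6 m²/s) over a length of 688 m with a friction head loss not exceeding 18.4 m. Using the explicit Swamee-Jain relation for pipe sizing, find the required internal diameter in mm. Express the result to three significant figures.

D ≈ 246 mm

Swamee-Jain (Type III): D = 0.66·[ε^1.25·(LQ²/(gh_f))^4.75 + ν·Q^9.4·(L/(gh_f))^5.2]^0.04
LQ²/(gh_f) = 0.08125; L/(gh_f) = 3.812
Term 1 = ε^1.25·(…)^4.75 = 4.37×10^-13; Term 2 = ν·Q^9.4·(…)^5.2 = 1.94×10^-11
D = 0.66·(4.37×10^-13 + 1.94×10^-11)^0.04 = 0.2463 m = 246 mm
Check: V = 3.06 m/s, Re = 5.72×10^5, f = 0.01291, h_f = 17.3 m ≈ 18.4 m ✓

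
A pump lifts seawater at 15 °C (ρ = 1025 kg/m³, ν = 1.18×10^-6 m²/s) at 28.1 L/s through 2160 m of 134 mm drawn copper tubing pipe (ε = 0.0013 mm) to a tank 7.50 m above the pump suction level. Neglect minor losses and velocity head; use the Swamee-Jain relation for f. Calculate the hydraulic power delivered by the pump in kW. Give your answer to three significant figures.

V = 4Q/(πD²) = 1.993 m/s; Re = 2.26×10^5; ε/D = 9.70×10^-6; f = 0.01526
h_f = f(L/D)V²/2g = 49.78 m
Total head H = z + h_f = 7.50 + 49.78 = 57.28 m
P_hyd = ρgQH = 1025·9.81·0.0281·57.28 = 16.18 kW

P_hyd ≈ 16.2 kW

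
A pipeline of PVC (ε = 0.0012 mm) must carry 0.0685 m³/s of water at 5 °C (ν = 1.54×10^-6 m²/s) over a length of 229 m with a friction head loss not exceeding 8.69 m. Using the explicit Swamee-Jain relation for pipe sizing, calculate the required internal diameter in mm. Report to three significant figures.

Swamee-Jain (Type III): D = 0.66·[ε^1.25·(LQ²/(gh_f))^4.75 + ν·Q^9.4·(L/(gh_f))^5.2]^0.04
LQ²/(gh_f) = 0.01260; L/(gh_f) = 2.686
Term 1 = ε^1.25·(…)^4.75 = 3.77×10^-17; Term 2 = ν·Q^9.4·(…)^5.2 = 2.98×10^-15
D = 0.66·(3.77×10^-17 + 2.98×10^-15)^0.04 = 0.1733 m = 173 mm
Check: V = 2.90 m/s, Re = 3.27×10^5, f = 0.01423, h_f = 8.09 m ≈ 8.69 m ✓

D ≈ 173 mm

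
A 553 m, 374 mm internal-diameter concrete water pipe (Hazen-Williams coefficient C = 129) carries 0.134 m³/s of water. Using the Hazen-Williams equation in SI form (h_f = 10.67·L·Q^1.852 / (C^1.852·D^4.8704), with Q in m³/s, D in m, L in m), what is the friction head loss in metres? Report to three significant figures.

h_f ≈ 2.12 m

h_f = 10.67·553·0.134^1.852 / (129^1.852·0.374^4.8704) = 2.117 m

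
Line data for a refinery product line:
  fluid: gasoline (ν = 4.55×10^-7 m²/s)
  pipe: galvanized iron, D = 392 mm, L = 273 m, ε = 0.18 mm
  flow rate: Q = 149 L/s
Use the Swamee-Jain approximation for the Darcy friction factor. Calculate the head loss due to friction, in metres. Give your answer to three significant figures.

h_f ≈ 0.919 m

V = 4Q/(πD²) = 4·0.149/(π·0.392²) = 1.235 m/s
Re = VD/ν = 1.235·0.392/4.55×10^-7 = 1.06×10^6 → turbulent
ε/D = 0.18/392 = 4.59×10^-4
Swamee-Jain: f = 0.01699
h_f = f(L/D)V²/(2g) = 0.01699·(273/0.392)·1.235²/(2·9.81) = 0.9190 m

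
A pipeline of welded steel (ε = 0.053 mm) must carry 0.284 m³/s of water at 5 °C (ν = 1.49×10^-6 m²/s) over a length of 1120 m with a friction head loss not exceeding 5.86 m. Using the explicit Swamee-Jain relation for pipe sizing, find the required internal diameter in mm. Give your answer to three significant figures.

Swamee-Jain (Type III): D = 0.66·[ε^1.25·(LQ²/(gh_f))^4.75 + ν·Q^9.4·(L/(gh_f))^5.2]^0.04
LQ²/(gh_f) = 1.571; L/(gh_f) = 19.48
Term 1 = ε^1.25·(…)^4.75 = 3.87×10^-5; Term 2 = ν·Q^9.4·(…)^5.2 = 5.50×10^-5
D = 0.66·(3.87×10^-5 + 5.50×10^-5)^0.04 = 0.4554 m = 455 mm
Check: V = 1.74 m/s, Re = 5.33×10^5, f = 0.01456, h_f = 5.55 m ≈ 5.86 m ✓

D ≈ 455 mm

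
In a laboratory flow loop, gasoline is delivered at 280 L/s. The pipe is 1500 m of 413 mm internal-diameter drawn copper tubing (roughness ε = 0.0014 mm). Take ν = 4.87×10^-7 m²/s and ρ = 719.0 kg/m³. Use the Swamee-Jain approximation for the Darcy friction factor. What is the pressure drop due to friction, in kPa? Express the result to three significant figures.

Δp ≈ 61.0 kPa

V = 4Q/(πD²) = 4·0.280/(π·0.413²) = 2.090 m/s
Re = VD/ν = 2.090·0.413/4.87×10^-7 = 1.77×10^6 → turbulent
ε/D = 0.0014/413 = 3.39×10^-6
Swamee-Jain: f = 0.01069
h_f = f(L/D)V²/(2g) = 0.01069·(1500/0.413)·2.090²/(2·9.81) = 8.642 m
Δp = ρg·h_f = 719.0·9.81·8.642 = 60.96 kPa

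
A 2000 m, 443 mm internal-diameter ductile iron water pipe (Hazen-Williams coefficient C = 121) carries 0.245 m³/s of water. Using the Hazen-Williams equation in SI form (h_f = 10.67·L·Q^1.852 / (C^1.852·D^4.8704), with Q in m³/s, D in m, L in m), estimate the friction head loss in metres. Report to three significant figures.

h_f = 10.67·2000·0.245^1.852 / (121^1.852·0.443^4.8704) = 11.55 m

h_f ≈ 11.6 m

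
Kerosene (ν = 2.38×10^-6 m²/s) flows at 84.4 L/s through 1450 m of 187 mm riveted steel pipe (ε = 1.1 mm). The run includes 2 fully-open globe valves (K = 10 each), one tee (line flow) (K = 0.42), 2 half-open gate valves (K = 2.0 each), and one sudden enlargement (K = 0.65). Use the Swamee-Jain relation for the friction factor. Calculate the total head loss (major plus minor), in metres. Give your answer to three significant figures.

V = 4Q/(πD²) = 3.073 m/s; V²/2g = 0.4813 m
Re = 2.41×10^5, ε/D = 0.00588 → f = 0.03242 (Swamee-Jain)
Major: h_f = f(L/D)·V²/2g = 0.03242·7754·0.4813 = 121.0 m
Minor: ΣK = 25.1; h_m = ΣK·V²/2g = 12.07 m
Total H_L = 121.0 + 12.07 = 133.1 m

H_L ≈ 133 m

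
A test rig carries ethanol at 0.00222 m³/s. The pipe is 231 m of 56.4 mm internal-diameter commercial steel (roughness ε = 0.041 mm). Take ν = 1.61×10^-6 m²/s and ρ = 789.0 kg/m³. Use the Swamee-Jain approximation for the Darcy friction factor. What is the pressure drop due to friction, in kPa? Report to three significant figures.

Δp ≈ 32.2 kPa

V = 4Q/(πD²) = 4·0.00222/(π·0.0564²) = 0.8886 m/s
Re = VD/ν = 0.8886·0.0564/1.61×10^-6 = 3.11×10^4 → turbulent
ε/D = 0.041/56.4 = 7.27×10^-4
Swamee-Jain: f = 0.02527
h_f = f(L/D)V²/(2g) = 0.02527·(231/0.0564)·0.8886²/(2·9.81) = 4.165 m
Δp = ρg·h_f = 789.0·9.81·4.165 = 32.24 kPa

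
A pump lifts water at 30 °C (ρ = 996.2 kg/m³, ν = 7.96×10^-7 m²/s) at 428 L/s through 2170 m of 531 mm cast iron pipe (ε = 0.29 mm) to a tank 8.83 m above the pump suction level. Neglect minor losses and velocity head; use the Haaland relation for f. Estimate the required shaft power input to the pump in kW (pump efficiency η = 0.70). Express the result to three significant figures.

P_shaft ≈ 134 kW

V = 4Q/(πD²) = 1.933 m/s; Re = 1.29×10^6; ε/D = 5.46×10^-4; f = 0.01739
h_f = f(L/D)V²/2g = 13.53 m
Total head H = z + h_f = 8.83 + 13.53 = 22.36 m
P_hyd = ρgQH = 996.2·9.81·0.428·22.36 = 93.53 kW
P_shaft = P_hyd/η = 93.53/0.70 = 133.6 kW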